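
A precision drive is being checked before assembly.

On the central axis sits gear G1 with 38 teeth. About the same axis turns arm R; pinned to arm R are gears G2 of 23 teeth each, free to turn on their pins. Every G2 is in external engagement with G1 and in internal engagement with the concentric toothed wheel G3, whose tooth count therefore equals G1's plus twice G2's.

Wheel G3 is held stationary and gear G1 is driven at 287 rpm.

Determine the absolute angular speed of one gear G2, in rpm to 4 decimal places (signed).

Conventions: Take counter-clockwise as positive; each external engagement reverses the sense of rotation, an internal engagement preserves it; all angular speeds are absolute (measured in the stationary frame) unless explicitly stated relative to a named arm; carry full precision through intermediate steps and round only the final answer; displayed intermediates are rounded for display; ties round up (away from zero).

-237.0870 rpm

planetary set (38T centre, 23T on arm, 84T internal) — Willis relation
normalise by the input: solve with ω_sun = 1, then scale by 287 rpm
ring teeth: 38 + 2·23 = 84
38(ω_sun−ω_arm) = −84(ω_ring−ω_arm),  ω_ring = 0, ω_sun = 1
38(1−ω_arm) = −84(0−ω_arm)  ⇒  122·ω_arm = 38  ⇒  ω_arm = 19/61
sun–planet mesh: 38·(1−19/61) = −23·(ω_p−ω_arm)  ⇒  ω_p−ω_arm = -1596/1403
ω_p = 19/61 − 1596/1403 = -19/23
scale: ω_p = -19/23 × 287 rpm = -237.0870 rpm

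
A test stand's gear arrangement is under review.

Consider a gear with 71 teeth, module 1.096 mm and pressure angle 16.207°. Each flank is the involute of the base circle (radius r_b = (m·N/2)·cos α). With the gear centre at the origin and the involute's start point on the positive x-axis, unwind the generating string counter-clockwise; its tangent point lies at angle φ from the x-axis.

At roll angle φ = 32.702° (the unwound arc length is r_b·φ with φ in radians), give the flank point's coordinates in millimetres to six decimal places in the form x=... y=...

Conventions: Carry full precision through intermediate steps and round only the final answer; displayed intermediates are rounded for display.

topology: single-mesh involute geometry — m = 1.096, N = 71
pitch radius r_p = m·N/2 = 1.096·71/2 = 38.908000
base radius r_b = r_p·cos α = 38.908000·cos 16.207° = 37.361780
roll angle φ = 32.702° = 0.57075757 rad
x = r_b·(cos φ + φ·sin φ) = 42.960628
y = r_b·(sin φ − φ·cos φ) = 2.241027

x=42.960628 y=2.241027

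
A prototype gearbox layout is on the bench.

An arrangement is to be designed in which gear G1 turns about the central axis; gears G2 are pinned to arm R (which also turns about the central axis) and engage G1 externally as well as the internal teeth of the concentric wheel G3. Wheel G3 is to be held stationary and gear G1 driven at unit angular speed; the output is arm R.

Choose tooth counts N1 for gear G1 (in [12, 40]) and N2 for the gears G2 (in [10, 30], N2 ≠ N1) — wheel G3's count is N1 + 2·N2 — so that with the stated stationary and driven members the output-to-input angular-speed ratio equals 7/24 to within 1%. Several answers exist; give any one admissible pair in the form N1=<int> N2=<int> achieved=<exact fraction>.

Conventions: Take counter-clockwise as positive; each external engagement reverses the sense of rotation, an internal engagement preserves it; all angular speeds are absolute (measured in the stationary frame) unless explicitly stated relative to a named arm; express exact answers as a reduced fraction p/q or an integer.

class = planetary set [ratio 7/24 wanted; Willis about the carrier]
Willis with ω_ring = 0: ω_arm/ω_sun = N1/(N1+N3); set equal to 7/24  ⇒  N3/N1 = 1/(7/24) − 1 = 17/7
N3 = N1 + 2·N2  ⇒  N2/N1 = (N3/N1 − 1)/2 = (17/7 − 1)/2 = 5/7
smallest multiple with N1 ≥ 12 and N2 ≥ 10: k = 2  ⇒  N1 = 2·7 = 14, N2 = 2·5 = 10 (N1 ≤ 40, N2 ≤ 30, N2 ≠ N1 ✓), N3 = 14 + 2·10 = 34
check: N1/(N1+N3) with N1 = 14, N3 = 34 gives 7/24; |achieved − target| = 0 ≤ 7/2400 ✓

N1=14 N2=10 achieved=7/24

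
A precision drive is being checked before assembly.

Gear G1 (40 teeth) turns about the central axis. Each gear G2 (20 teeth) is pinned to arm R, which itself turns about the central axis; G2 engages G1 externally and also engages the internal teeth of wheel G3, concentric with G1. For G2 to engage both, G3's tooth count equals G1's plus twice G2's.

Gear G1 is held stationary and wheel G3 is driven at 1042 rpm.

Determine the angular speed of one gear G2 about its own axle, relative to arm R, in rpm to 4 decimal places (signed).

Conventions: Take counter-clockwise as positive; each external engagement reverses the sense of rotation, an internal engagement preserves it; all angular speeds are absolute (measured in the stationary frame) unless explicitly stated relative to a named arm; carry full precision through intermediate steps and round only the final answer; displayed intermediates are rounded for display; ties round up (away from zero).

class = planetary set [G3 = 40+2·20 = 80; Willis about the carrier]
normalise by the input: solve with ω_ring = 1, then scale by 1042 rpm
ring teeth: 40 + 2·20 = 80
40(ω_sun−ω_arm) = −80(ω_ring−ω_arm),  ω_sun = 0, ω_ring = 1
40(0−ω_arm) = −80(1−ω_arm)  ⇒  120·ω_arm = 80  ⇒  ω_arm = 2/3
sun–planet mesh: 40·(0−2/3) = −20·(ω_p−ω_arm)  ⇒  ω_p−ω_arm = 4/3
scale: ω_p−ω_arm = 4/3 × 1042 rpm = +1389.3333 rpm

+1389.3333 rpm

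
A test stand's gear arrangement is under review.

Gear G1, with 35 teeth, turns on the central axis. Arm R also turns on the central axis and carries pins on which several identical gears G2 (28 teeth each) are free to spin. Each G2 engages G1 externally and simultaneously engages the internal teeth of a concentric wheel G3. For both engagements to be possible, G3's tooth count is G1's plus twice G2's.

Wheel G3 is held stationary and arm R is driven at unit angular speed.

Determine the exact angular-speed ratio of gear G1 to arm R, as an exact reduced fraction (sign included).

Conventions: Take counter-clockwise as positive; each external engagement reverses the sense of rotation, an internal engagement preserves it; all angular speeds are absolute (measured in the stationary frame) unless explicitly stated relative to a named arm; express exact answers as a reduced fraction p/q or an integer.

18/5

topology: planetary set — G1 35T / G2 28T / G3 91T, arm = carrier (Willis)
ring teeth: 35 + 2·28 = 91
35(ω_sun−ω_arm) = −91(ω_ring−ω_arm),  ω_ring = 0, ω_arm = 1
ω_sun = 1 − (91/35)(0−1) = 18/5
ω_out/ω_in = 18/5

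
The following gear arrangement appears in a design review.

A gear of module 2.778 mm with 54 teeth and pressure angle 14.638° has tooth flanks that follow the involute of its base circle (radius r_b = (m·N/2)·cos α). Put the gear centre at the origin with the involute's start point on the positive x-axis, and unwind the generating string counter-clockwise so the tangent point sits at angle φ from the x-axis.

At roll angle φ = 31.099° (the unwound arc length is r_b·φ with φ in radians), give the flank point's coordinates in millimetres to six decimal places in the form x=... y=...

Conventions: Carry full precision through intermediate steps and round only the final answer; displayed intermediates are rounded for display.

x=82.487014 y=3.755491

recognized (one wheel, involute flank): single-mesh tooth geometry, m = 2.778, N = 54
pitch radius r_p = m·N/2 = 2.778·54/2 = 75.006000
base radius r_b = r_p·cos α = 75.006000·cos 14.638° = 72.571439
roll angle φ = 31.099° = 0.54277994 rad
x = r_b·(cos φ + φ·sin φ) = 82.487014
y = r_b·(sin φ − φ·cos φ) = 3.755491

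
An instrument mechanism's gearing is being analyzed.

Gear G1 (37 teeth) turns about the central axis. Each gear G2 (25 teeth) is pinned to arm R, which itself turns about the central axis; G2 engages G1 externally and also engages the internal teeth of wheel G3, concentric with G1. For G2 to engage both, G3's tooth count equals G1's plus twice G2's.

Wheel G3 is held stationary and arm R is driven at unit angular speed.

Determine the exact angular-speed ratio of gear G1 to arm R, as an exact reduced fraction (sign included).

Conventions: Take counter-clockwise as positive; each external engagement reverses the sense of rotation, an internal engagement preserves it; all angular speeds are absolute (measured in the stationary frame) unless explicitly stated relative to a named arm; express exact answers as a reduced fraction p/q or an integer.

topology: planetary set — G1 37T / G2 25T / G3 87T, arm = carrier (Willis)
ring teeth: 37 + 2·25 = 87
37(ω_sun−ω_arm) = −87(ω_ring−ω_arm),  ω_ring = 0, ω_arm = 1
ω_sun = 1 − (87/37)(0−1) = 124/37
ω_out/ω_in = 124/37

124/37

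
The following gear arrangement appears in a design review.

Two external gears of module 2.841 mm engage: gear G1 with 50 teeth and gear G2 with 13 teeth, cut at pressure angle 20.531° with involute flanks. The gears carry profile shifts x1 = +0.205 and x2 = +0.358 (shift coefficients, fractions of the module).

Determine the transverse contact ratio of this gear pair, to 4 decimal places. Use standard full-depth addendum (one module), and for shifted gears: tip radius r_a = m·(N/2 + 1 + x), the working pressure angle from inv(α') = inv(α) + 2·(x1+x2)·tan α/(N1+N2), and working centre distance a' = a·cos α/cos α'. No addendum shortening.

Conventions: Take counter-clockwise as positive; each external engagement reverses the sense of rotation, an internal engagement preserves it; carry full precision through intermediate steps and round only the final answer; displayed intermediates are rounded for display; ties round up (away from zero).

recognized (one external pair, fixed centres): single-mesh tooth geometry, m = 2.841, N1 = 50, N2 = 13
base radii: r_b1 = 66.513675, r_b2 = 17.293555
tip radii: r_a1 = 74.448405, r_a2 = 22.324578
inv(α') = inv(20.531°) + 2·(+0.205+0.358)·tan α/(50+13) = 0.02286141  ⇒  α' = 22.94015°
a' = a·cos α / cos α' = 89.4915·cos 20.531°/cos 22.94015° = 91.004550
action lengths: √(r_a1²−r_b1²) = 33.443925, √(r_a2²−r_b2²) = 14.118064
base pitch p_b = π·m·cos α = 8.358355
CR = (33.443925 + 14.118064 − 91.004550·sin 22.94015°)/8.358355 = 1.446601
contact ratio ≈ 1.4466

1.4466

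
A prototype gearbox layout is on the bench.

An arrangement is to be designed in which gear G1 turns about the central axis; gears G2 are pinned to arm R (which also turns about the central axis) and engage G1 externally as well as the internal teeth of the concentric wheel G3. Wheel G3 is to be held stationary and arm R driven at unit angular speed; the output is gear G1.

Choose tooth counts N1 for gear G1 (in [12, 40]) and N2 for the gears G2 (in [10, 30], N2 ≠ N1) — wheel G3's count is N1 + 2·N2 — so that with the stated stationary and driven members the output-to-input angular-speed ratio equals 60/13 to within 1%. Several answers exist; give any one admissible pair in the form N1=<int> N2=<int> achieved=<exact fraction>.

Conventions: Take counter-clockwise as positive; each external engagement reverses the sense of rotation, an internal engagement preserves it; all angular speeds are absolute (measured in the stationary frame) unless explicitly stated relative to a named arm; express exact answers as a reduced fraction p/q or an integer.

design class (target 60/13): planetary set
Willis with ω_ring = 0: ω_sun/ω_arm = (N1+N3)/N1; set equal to 60/13  ⇒  N3/N1 = 60/13 − 1 = 47/13
N3 = N1 + 2·N2  ⇒  N2/N1 = (N3/N1 − 1)/2 = (47/13 − 1)/2 = 17/13
smallest multiple with N1 ≥ 12 and N2 ≥ 10: k = 1  ⇒  N1 = 1·13 = 13, N2 = 1·17 = 17 (N1 ≤ 40, N2 ≤ 30, N2 ≠ N1 ✓), N3 = 13 + 2·17 = 47
check: (N1+N3)/N1 with N1 = 13, N3 = 47 gives 60/13; |achieved − target| = 0 ≤ 3/65 ✓

N1=13 N2=17 achieved=60/13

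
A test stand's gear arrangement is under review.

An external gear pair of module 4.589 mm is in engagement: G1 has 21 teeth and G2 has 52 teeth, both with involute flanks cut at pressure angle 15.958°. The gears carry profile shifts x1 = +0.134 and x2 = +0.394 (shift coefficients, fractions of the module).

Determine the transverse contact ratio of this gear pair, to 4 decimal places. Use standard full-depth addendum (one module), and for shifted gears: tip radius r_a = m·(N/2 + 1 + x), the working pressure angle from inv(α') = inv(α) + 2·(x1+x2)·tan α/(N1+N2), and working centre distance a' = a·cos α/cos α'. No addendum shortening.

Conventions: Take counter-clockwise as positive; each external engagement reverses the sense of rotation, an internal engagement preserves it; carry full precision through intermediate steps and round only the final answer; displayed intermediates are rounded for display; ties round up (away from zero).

single-mesh involute tooth geometry (21T engaging 52T at module 4.589)
base radii: r_b1 = 46.327638, r_b2 = 114.716055
tip radii: r_a1 = 53.388426, r_a2 = 125.711066
inv(α') = inv(15.958°) + 2·(+0.134+0.394)·tan α/(21+52) = 0.01156911  ⇒  α' = 18.42790°
a' = a·cos α / cos α' = 167.4985·cos 15.958°/cos 18.42790° = 169.747997
action lengths: √(r_a1²−r_b1²) = 26.534393, √(r_a2²−r_b2²) = 51.414967
base pitch p_b = π·m·cos α = 13.861197
CR = (26.534393 + 51.414967 − 169.747997·sin 18.42790°)/13.861197 = 1.752384
contact ratio ≈ 1.7524

1.7524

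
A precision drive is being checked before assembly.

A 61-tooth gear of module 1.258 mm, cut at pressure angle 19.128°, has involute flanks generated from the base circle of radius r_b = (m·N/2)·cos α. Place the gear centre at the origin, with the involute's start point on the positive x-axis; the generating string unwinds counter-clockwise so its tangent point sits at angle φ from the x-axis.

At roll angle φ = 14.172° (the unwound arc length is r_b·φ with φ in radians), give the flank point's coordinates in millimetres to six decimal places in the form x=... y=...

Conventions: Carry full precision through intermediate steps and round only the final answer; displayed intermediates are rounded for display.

x=37.342626 y=0.181744

topology: single-mesh involute geometry — m = 1.258, N = 61
pitch radius r_p = m·N/2 = 1.258·61/2 = 38.369000
base radius r_b = r_p·cos α = 38.369000·cos 19.128° = 36.250605
roll angle φ = 14.172° = 0.24734806 rad
x = r_b·(cos φ + φ·sin φ) = 37.342626
y = r_b·(sin φ − φ·cos φ) = 0.181744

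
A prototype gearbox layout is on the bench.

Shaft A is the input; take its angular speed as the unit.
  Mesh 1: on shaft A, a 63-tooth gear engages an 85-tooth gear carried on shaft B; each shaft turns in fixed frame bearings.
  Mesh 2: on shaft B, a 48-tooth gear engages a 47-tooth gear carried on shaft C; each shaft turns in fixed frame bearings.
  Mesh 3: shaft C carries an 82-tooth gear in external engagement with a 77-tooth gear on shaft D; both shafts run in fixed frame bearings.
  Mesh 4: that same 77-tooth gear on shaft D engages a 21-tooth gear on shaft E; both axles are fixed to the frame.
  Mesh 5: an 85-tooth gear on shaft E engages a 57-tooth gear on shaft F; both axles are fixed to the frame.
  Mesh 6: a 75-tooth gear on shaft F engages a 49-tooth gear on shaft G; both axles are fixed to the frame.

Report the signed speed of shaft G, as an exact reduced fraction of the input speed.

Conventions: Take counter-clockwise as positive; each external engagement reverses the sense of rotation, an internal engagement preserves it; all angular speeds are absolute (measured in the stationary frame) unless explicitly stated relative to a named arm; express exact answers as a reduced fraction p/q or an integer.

6-mesh fixed-axis compound train (all bearings frame-fixed)
mesh 1 [63T→85T]: |ω|/ω_in = 1×63/85 = 63/85, sense flips to −
mesh 2 [48T→47T]: |ω|/ω_in = (63/85)×48/47 = 3024/3995, sense flips to +
mesh 3 [82T→77T]: |ω|/ω_in = (3024/3995)×82/77 = 35424/43945, sense flips to −
mesh 4 [77T→21T]: |ω|/ω_in = (35424/43945)×77/21 = 11808/3995, sense flips to +
mesh 5 [85T→57T]: |ω|/ω_in = (11808/3995)×85/57 = 3936/893, sense flips to −
mesh 6 [75T→49T]: |ω|/ω_in = (3936/893)×75/49 = 295200/43757, sense flips to +
signed output speed (× input speed) = 295200/43757

295200/43757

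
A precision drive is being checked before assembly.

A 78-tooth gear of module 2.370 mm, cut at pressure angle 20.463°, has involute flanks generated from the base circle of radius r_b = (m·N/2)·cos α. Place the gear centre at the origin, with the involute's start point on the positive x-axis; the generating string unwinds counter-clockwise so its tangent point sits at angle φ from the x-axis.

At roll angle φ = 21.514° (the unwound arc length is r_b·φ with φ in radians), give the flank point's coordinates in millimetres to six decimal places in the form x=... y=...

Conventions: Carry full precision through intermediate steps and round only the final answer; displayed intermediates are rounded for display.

x=92.488805 y=1.506760

class = single-mesh tooth geometry [base-circle involute, m = 2.370, 78T]
pitch radius r_p = m·N/2 = 2.370·78/2 = 92.430000
base radius r_b = r_p·cos α = 92.430000·cos 20.463° = 86.597496
roll angle φ = 21.514° = 0.37549014 rad
x = r_b·(cos φ + φ·sin φ) = 92.488805
y = r_b·(sin φ − φ·cos φ) = 1.506760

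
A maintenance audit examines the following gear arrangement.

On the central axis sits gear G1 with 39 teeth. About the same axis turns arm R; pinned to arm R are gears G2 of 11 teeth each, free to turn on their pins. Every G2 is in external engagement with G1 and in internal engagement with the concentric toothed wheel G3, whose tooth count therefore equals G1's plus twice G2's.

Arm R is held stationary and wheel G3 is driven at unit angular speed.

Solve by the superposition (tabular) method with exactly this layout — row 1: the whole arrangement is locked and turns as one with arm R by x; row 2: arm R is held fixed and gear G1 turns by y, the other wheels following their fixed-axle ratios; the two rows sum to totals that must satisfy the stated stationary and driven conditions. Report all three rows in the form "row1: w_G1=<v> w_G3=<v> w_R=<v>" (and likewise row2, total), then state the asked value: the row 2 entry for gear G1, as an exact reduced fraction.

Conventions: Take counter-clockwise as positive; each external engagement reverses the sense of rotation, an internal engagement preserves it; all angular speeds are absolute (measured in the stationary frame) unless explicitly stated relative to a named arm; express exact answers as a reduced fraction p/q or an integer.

topology: planetary set — G1 39T / G2 11T / G3 61T, arm = carrier (Willis)
row 1 (train locked, turned with arm): all members turn x
row 2 — arm fixed, fixed-axis ratios: sun y, ring −(39/61)·y, arm 0
boundary: total ω_arm = x = 0 and total ω_ring = x − (39/61)·y = 1  ⇒  y = -61/39, x = 0
row 2 ring = −(39/61)·(-61/39) = 1
totals (row 1 + row 2): sun 0 + (-61/39) = -61/39, ring 0 + 1 = 1, arm 0 + 0 = 0
asked cell (row2, sun) = -61/39

row1: w_G1=0 w_G3=0 w_R=0
row2: w_G1=-61/39 w_G3=1 w_R=0
total: w_G1=-61/39 w_G3=1 w_R=0
asked value: -61/39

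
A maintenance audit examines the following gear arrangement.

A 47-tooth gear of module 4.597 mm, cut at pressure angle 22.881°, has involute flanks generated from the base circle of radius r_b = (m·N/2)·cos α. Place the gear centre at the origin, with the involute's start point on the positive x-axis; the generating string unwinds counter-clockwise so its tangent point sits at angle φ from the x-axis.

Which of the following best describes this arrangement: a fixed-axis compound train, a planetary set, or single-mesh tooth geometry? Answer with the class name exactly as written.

recognized (one wheel, involute flank): single-mesh tooth geometry, m = 4.597, N = 47
classification: single-mesh tooth geometry

single-mesh tooth geometry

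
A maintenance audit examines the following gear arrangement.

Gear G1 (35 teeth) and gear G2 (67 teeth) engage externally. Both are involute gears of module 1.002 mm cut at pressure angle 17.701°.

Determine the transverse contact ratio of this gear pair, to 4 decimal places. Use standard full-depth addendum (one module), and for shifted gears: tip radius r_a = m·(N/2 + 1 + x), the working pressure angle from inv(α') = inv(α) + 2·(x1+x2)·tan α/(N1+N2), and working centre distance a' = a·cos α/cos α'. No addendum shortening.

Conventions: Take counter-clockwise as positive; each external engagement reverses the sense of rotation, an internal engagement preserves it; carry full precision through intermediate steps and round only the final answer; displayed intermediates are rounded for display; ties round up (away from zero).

class = single-mesh tooth geometry [involute pair 35T × 67T, m = 1.002]
base radii: r_b1 = 16.704826, r_b2 = 31.977810
tip radii: r_a1 = 18.537000, r_a2 = 34.569000
no profile shift: α' = α, a' = a
action lengths: √(r_a1²−r_b1²) = 8.035494, √(r_a2²−r_b2²) = 13.131468
base pitch p_b = π·m·cos α = 2.998843
CR = (8.035494 + 13.131468 − 51.102000·sin 17.70100°)/2.998843 = 1.877195
contact ratio ≈ 1.8772

1.8772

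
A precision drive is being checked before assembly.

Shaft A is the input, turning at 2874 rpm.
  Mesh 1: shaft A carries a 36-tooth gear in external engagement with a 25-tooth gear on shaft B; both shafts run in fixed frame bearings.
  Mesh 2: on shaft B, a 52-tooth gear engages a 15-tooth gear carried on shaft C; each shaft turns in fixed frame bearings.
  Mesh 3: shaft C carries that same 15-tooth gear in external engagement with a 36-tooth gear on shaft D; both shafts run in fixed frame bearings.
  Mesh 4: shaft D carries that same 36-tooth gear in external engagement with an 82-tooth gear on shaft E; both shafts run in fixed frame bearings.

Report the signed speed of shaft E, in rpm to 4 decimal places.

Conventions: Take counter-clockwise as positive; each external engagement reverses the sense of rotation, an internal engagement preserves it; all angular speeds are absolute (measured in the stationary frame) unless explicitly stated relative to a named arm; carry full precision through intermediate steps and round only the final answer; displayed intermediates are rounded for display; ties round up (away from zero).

topology: fixed-axis compound train — 4 meshes, A→E
mesh 1 [36T→25T]: ω = 2874.0000×36/25 = 4138.5600 rpm, sense flips to −
mesh 2 [52T→15T]: ω = 4138.5600×52/15 = 14347.0080 rpm, sense flips to +
mesh 3 [15T→36T]: ω = 14347.0080×15/36 = 5977.9200 rpm, sense flips to −
mesh 4 [36T→82T]: ω = 5977.9200×36/82 = 2624.4527 rpm, sense flips to +
signed output speed = +2624.4527 rpm

+2624.4527 rpm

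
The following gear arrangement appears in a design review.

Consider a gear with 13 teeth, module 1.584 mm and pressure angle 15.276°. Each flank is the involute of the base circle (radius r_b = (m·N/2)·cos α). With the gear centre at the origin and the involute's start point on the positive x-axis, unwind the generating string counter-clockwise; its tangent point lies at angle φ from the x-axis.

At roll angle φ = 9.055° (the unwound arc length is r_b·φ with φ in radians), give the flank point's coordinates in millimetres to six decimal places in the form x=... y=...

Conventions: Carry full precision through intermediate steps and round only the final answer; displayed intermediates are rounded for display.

recognized (one wheel, involute flank): single-mesh tooth geometry, m = 1.584, N = 13
pitch radius r_p = m·N/2 = 1.584·13/2 = 10.296000
base radius r_b = r_p·cos α = 10.296000·cos 15.276° = 9.932220
roll angle φ = 9.055° = 0.15803956 rad
x = r_b·(cos φ + φ·sin φ) = 10.055483
y = r_b·(sin φ − φ·cos φ) = 0.013036

x=10.055483 y=0.013036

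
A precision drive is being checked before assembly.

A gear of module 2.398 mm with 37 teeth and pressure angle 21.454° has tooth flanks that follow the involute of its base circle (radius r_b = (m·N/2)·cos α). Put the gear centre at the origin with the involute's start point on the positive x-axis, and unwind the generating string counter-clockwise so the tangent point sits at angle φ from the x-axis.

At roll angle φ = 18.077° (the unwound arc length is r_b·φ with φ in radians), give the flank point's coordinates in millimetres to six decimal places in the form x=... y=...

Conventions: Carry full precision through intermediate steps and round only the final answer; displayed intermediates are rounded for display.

recognized (one wheel, involute flank): single-mesh tooth geometry, m = 2.398, N = 37
pitch radius r_p = m·N/2 = 2.398·37/2 = 44.363000
base radius r_b = r_p·cos α = 44.363000·cos 21.454° = 41.289155
roll angle φ = 18.077° = 0.31550317 rad
x = r_b·(cos φ + φ·sin φ) = 43.293305
y = r_b·(sin φ − φ·cos φ) = 0.427954

x=43.293305 y=0.427954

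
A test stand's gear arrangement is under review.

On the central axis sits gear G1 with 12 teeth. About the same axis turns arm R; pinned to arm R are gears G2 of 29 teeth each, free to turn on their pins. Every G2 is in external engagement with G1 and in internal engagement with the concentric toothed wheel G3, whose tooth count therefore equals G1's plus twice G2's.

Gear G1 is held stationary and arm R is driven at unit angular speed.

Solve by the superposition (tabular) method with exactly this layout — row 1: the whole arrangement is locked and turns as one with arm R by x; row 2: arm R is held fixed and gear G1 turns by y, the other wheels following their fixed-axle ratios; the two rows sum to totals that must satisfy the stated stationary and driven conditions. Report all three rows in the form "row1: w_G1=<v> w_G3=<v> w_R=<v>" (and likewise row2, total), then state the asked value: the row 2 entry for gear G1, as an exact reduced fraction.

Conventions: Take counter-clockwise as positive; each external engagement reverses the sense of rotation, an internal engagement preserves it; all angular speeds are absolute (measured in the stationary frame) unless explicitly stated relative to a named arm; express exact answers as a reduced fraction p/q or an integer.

row1: w_G1=1 w_G3=1 w_R=1
row2: w_G1=-1 w_G3=6/35 w_R=0
total: w_G1=0 w_G3=41/35 w_R=1
asked value: -1

recognized (axles ride arm R): planetary set, 12/29/70 teeth
row 1 (train locked, turned with arm): all members turn x
row 2 — arm fixed, fixed-axis ratios: sun y, ring −(12/70)·y, arm 0
boundary: total ω_sun = x + y = 0 and total ω_arm = x = 1  ⇒  y = -1, x = 1
row 2 ring = −(12/70)·(-1) = 6/35
totals (row 1 + row 2): sun 1 + (-1) = 0, ring 1 + 6/35 = 41/35, arm 1 + 0 = 1
asked cell (row2, sun) = -1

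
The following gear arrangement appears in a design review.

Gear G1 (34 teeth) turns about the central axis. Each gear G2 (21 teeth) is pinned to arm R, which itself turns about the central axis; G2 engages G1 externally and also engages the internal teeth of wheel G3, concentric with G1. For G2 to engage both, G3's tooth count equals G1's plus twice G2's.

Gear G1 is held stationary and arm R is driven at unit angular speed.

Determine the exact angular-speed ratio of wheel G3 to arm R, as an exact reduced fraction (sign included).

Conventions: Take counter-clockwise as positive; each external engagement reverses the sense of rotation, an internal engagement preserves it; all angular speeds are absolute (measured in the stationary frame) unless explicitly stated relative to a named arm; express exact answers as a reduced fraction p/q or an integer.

planetary set (34T centre, 21T on arm, 76T internal) — Willis relation
ring teeth: 34 + 2·21 = 76
34(ω_sun−ω_arm) = −76(ω_ring−ω_arm),  ω_sun = 0, ω_arm = 1
ω_ring = 1 − (34/76)(0−1) = 55/38
ω_out/ω_in = 55/38

55/38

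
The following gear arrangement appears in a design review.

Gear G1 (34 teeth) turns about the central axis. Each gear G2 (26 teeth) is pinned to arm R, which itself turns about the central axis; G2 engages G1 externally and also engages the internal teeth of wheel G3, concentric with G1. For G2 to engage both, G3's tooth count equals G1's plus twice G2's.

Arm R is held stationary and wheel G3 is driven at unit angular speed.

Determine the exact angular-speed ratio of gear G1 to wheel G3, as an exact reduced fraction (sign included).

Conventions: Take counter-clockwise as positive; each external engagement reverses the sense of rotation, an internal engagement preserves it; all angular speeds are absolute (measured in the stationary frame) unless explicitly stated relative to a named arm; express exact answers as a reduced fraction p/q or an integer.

class = planetary set [G3 = 34+2·26 = 86; Willis about the carrier]
ring teeth: 34 + 2·26 = 86
34(ω_sun−ω_arm) = −86(ω_ring−ω_arm),  ω_arm = 0, ω_ring = 1
ω_sun = 0 − (86/34)(1−0) = -43/17
ω_out/ω_in = -43/17

-43/17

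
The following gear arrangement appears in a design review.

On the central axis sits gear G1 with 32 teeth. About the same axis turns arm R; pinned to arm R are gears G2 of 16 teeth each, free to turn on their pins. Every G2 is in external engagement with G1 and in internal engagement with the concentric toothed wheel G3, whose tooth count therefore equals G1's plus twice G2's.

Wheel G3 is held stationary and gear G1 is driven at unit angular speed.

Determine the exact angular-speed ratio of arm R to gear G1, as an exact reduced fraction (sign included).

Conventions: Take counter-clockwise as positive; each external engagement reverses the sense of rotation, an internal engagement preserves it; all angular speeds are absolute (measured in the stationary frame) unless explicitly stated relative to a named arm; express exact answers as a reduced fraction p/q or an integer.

1/3

topology: planetary set — G1 32T / G2 16T / G3 64T, arm = carrier (Willis)
ring teeth: 32 + 2·16 = 64
32(ω_sun−ω_arm) = −64(ω_ring−ω_arm),  ω_ring = 0, ω_sun = 1
32(1−ω_arm) = −64(0−ω_arm)  ⇒  96·ω_arm = 32  ⇒  ω_arm = 1/3
ω_out/ω_in = 1/3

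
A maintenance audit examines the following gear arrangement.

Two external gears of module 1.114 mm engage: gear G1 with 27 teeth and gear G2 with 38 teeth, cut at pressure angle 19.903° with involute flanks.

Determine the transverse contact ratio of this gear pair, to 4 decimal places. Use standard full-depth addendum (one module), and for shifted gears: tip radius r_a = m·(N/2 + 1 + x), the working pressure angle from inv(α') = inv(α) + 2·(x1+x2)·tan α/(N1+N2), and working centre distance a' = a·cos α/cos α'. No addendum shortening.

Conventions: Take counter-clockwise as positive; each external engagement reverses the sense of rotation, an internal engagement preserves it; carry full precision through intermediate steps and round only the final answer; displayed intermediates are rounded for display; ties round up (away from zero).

single-mesh involute tooth geometry (27T engaging 38T at module 1.114)
base radii: r_b1 = 14.140725, r_b2 = 19.901761
tip radii: r_a1 = 16.153000, r_a2 = 22.280000
no profile shift: α' = α, a' = a
action lengths: √(r_a1²−r_b1²) = 7.807644, √(r_a2²−r_b2²) = 10.015902
base pitch p_b = π·m·cos α = 3.290696
CR = (7.807644 + 10.015902 − 36.205000·sin 19.90300°)/3.290696 = 1.670869
contact ratio ≈ 1.6709

1.6709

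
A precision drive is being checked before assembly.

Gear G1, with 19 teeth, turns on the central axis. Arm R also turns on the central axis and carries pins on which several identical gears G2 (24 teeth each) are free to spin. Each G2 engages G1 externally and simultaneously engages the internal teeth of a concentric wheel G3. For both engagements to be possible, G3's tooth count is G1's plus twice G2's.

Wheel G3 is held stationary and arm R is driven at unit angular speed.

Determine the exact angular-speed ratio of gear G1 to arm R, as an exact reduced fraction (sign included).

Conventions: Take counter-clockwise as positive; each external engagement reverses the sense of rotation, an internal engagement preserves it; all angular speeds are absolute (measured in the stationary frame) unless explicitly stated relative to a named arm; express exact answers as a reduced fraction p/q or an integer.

topology: planetary set — G1 19T / G2 24T / G3 67T, arm = carrier (Willis)
ring teeth: 19 + 2·24 = 67
19(ω_sun−ω_arm) = −67(ω_ring−ω_arm),  ω_ring = 0, ω_arm = 1
ω_sun = 1 − (67/19)(0−1) = 86/19
ω_out/ω_in = 86/19

86/19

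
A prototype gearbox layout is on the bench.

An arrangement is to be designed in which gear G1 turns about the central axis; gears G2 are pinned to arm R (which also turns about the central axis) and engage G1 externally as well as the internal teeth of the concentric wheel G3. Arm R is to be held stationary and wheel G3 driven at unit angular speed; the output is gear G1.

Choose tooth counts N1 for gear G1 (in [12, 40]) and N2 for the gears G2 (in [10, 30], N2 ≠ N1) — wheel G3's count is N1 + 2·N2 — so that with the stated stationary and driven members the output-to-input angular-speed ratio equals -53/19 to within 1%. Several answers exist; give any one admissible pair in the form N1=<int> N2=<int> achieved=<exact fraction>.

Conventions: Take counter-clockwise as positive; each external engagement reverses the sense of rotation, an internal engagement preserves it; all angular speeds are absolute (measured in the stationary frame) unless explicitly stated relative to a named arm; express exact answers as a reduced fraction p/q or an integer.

planetary set to be sized for -53/19 (Willis relation)
Willis with ω_arm = 0: ω_sun/ω_ring = −N3/N1; set equal to -53/19  ⇒  N3/N1 = −(-53/19) = 53/19
N3 = N1 + 2·N2  ⇒  N2/N1 = (N3/N1 − 1)/2 = (53/19 − 1)/2 = 17/19
smallest multiple with N1 ≥ 12 and N2 ≥ 10: k = 1  ⇒  N1 = 1·19 = 19, N2 = 1·17 = 17 (N1 ≤ 40, N2 ≤ 30, N2 ≠ N1 ✓), N3 = 19 + 2·17 = 53
check: −N3/N1 with N1 = 19, N3 = 53 gives -53/19; |achieved − target| = 0 ≤ 53/1900 ✓

N1=19 N2=17 achieved=-53/19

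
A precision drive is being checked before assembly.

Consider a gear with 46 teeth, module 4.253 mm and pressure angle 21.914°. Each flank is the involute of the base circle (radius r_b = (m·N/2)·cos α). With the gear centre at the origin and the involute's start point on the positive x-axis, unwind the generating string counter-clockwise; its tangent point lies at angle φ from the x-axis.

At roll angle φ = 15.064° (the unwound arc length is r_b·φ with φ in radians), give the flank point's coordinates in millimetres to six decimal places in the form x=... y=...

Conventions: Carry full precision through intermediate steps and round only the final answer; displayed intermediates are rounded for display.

single-mesh involute tooth geometry (46T wheel at module 4.253)
pitch radius r_p = m·N/2 = 4.253·46/2 = 97.819000
base radius r_b = r_p·cos α = 97.819000·cos 21.914° = 90.751097
roll angle φ = 15.064° = 0.26291640 rad
x = r_b·(cos φ + φ·sin φ) = 93.833687
y = r_b·(sin φ − φ·cos φ) = 0.545982

x=93.833687 y=0.545982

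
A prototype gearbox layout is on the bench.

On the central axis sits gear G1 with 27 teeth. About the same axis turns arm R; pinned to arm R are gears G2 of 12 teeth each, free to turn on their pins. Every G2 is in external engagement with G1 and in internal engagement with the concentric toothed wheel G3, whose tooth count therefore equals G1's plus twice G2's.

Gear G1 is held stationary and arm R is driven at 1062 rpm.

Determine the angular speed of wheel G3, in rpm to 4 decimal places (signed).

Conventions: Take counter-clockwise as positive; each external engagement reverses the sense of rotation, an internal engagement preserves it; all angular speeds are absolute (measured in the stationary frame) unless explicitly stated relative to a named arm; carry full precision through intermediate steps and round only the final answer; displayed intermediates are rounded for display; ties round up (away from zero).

planetary set (27T centre, 12T on arm, 51T internal) — Willis relation
normalise by the input: solve with ω_arm = 1, then scale by 1062 rpm
ring teeth: 27 + 2·12 = 51
27(ω_sun−ω_arm) = −51(ω_ring−ω_arm),  ω_sun = 0, ω_arm = 1
ω_ring = 1 − (27/51)(0−1) = 26/17
scale: ω_ring = 26/17 × 1062 rpm = +1624.2353 rpm

+1624.2353 rpm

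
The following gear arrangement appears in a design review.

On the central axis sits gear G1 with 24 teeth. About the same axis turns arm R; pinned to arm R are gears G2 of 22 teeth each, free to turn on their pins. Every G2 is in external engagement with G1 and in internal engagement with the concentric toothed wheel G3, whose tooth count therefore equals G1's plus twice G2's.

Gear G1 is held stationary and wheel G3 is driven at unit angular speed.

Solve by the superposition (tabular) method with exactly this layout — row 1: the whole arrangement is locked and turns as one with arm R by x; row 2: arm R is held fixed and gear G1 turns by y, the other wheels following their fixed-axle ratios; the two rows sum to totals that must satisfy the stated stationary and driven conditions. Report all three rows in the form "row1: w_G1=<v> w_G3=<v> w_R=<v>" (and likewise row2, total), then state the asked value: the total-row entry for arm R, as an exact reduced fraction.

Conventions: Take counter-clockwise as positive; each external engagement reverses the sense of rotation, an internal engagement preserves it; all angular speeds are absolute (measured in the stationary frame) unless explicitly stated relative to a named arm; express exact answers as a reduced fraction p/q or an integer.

topology: planetary set — G1 24T / G2 22T / G3 68T, arm = carrier (Willis)
superposition row 1 [locked train]: every member turns x
row 2 (arm held, sun turns y): ω_ring = −(24/68)·y, ω_arm = 0
boundary: total ω_sun = x + y = 0 and total ω_ring = x − (24/68)·y = 1  ⇒  y = -17/23, x = 17/23
row 2 ring = −(24/68)·(-17/23) = 6/23
totals (row 1 + row 2): sun 17/23 + (-17/23) = 0, ring 17/23 + 6/23 = 1, arm 17/23 + 0 = 17/23
asked cell (total, arm) = 17/23

row1: w_G1=17/23 w_G3=17/23 w_R=17/23
row2: w_G1=-17/23 w_G3=6/23 w_R=0
total: w_G1=0 w_G3=1 w_R=17/23
asked value: 17/23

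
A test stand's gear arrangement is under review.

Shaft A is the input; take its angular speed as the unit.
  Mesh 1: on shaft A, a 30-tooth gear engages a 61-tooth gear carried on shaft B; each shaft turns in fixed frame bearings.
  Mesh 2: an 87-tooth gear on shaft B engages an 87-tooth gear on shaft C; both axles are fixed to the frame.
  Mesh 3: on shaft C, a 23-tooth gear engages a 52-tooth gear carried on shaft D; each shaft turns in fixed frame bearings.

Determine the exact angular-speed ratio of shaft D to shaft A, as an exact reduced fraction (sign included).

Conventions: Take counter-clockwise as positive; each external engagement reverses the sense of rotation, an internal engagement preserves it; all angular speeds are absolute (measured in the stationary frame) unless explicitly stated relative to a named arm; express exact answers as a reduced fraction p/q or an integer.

-345/1586

class = fixed-axis compound train [3 meshes; 3 ratios multiply, 3 sense flips]
mesh 1 [30T→61T]: running ratio 30/61, sense −
mesh 2 [87T→87T]: running ratio 30/61, sense +
mesh 3 [23T→52T]: running ratio 345/1586, sense −
ω_out/ω_in = -345/1586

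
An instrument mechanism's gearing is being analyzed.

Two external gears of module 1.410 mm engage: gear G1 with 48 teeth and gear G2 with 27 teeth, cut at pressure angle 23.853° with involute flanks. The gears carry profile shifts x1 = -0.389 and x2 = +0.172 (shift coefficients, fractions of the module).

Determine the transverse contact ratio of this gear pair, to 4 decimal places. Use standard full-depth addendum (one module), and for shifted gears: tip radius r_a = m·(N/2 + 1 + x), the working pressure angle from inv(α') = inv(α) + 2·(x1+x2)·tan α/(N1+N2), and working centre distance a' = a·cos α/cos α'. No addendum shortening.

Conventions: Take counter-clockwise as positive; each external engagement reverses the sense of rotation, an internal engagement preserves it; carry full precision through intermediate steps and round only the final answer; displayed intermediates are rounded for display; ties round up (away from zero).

single-mesh involute tooth geometry (48T engaging 27T at module 1.410)
base radii: r_b1 = 30.949590, r_b2 = 17.409144
tip radii: r_a1 = 34.701510, r_a2 = 20.687520
inv(α') = inv(23.853°) + 2·(-0.389+0.172)·tan α/(48+27) = 0.02328596  ⇒  α' = 23.07505°
a' = a·cos α / cos α' = 52.8750·cos 23.853°/cos 23.07505° = 52.564284
action lengths: √(r_a1²−r_b1²) = 15.694511, √(r_a2²−r_b2²) = 11.175651
base pitch p_b = π·m·cos α = 4.051292
CR = (15.694511 + 11.175651 − 52.564284·sin 23.07505°)/4.051292 = 1.547234
contact ratio ≈ 1.5472

1.5472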